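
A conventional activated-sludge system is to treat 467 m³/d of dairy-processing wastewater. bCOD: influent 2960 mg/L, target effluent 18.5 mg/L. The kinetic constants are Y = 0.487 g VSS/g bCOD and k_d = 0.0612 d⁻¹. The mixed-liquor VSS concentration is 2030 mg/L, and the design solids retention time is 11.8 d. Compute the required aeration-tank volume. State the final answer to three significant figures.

V ≈ 2260 m³

From the SRT design equation V = Y Q (S₀−S) θ_c / [X (1 + k_d θ_c)] = 0.487 × 467 × (2960 − 18.5) × 11.8 / [2030 × (1 + 0.0612 × 11.8)] = 7.89×10^6 / 3496 = 2258 m³.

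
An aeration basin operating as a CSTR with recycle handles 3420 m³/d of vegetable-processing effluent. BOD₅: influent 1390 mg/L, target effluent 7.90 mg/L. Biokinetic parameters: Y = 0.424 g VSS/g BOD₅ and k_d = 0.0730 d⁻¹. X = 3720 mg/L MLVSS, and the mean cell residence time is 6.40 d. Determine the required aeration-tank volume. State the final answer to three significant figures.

From the SRT design equation V = Y Q (S₀−S) θ_c / [X (1 + k_d θ_c)] = 0.424 × 3420 × (1390 − 7.90) × 6.40 / [3720 × (1 + 0.0730 × 6.40)] = 1.28×10^7 / 5458 = 2350 m³.

V ≈ 2350 m³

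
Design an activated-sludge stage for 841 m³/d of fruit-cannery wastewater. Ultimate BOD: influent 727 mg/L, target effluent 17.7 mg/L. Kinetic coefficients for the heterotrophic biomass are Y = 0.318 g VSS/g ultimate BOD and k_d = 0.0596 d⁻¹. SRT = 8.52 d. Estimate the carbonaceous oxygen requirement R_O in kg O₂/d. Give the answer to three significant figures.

R_O ≈ 418 kg O₂/d

The observed yield is Y_obs = Y/(1 + k_d·θ_c) = 0.318 / (1 + 0.0596 × 8.52) = 0.318 / 1.508 = 0.2109 g VSS per g ultimate BOD removed.
Q·(S₀ − S) = 841 × (727 − 17.7) × 10⁻³ = 596.5 kg/d removed.
P_X = Y_obs·Q·(S₀ − S) = 0.2109 × 596.5 = 125.8 kg VSS/d.
Carbonaceous O₂ demand = substrate oxidised − cell-mass equivalent = 596.5 − 1.42 × 125.8 = 417.9 kg O₂/d.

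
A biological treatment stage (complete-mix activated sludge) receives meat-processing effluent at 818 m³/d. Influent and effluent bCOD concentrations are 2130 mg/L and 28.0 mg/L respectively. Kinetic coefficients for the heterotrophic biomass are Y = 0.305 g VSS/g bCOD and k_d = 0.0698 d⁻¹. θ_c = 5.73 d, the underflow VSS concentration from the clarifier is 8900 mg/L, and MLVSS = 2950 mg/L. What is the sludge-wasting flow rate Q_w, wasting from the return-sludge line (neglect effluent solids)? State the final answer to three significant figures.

Steady-state biomass mass balance: V·X·(1 + k_d·θ_c) = Y·Q·(S₀ − S)·θ_c, so V = 0.305 × 818 × (2130 − 28.0) × 5.73 / [2950 × (1 + 0.0698 × 5.73)] = 3×10^6 / 4130 = 727.6 m³.
θ_c = V·X/(Q_w·X_r) when wasting from the recycle, so Q_w = V·X/(θ_c·X_r) = 727.6 × 2950 / (5.73 × 8900) = 42.09 m³/d.

Q_w ≈ 42.1 m³/d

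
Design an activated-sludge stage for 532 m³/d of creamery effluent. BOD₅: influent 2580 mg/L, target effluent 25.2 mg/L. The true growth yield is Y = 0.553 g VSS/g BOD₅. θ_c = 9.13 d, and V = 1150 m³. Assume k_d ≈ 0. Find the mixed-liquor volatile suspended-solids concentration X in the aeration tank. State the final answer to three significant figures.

X ≈ 5970 mg/L

Without decay, X = Y Q (S₀−S) θ_c / V = 0.553 × 532 × (2580 − 25.2) × 9.13 / 1150 = 5967 mg/L.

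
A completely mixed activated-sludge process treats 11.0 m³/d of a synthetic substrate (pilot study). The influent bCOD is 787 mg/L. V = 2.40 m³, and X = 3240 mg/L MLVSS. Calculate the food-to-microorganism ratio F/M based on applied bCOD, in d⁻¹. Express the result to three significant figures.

F/M ≈ 1.11 d⁻¹

F/M = Q·S₀ / (V·X) = 11.0 × 787 / (2.400 × 3240) = 1.113 g bCOD·(g VSS·d)⁻¹.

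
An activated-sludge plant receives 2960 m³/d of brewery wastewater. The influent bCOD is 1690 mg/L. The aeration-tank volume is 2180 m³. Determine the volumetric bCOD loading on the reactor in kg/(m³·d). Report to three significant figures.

L_v = Q S₀ / V = 2960 × 1690 × 10⁻³ / 2180 = 2.295 kg/(m³·d).

L_v ≈ 2.29 kg bCOD/(m³·d)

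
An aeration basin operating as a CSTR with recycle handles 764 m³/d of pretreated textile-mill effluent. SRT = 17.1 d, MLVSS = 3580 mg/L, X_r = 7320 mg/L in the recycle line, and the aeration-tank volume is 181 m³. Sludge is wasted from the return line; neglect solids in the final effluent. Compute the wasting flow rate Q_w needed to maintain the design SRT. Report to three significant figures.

Q_w ≈ 5.18 m³/d

Wasting from the return line (neglecting effluent solids): Q_w = V·X / (θ_c·X_r) = 181.0 × 3580 / (17.1 × 7320) = 5.177 m³/d.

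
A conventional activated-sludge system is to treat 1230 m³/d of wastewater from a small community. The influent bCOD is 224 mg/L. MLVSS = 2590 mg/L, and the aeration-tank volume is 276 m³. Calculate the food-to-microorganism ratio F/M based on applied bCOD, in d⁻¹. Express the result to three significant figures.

F/M ≈ 0.385 d⁻¹

Food-to-microorganism ratio F/M = Q S₀ / (V X) = 1230 × 224 / (276.0 × 2590) = 0.3854 d⁻¹.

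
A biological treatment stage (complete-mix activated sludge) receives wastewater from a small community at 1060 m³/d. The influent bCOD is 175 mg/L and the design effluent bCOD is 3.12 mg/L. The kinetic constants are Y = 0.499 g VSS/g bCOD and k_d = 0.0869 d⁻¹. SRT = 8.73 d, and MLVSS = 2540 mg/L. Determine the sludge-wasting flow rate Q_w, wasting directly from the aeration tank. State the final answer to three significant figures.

Rearranging the biomass balance for a CMAS with decay, V = Y·Q·ΔS·θ_c / [X·(1+k_d θ_c)] = 0.499 × 1060 × (175 − 3.12) × 8.73 / [2540 × (1 + 0.0869 × 8.73)] = 7.94×10^5 / 4467 = 177.7 m³.
With mixed-liquor wasting, θ_c = V/Q_w, so Q_w = V/θ_c = 177.7/8.73 = 20.35 m³/d.

Q_w ≈ 20.4 m³/d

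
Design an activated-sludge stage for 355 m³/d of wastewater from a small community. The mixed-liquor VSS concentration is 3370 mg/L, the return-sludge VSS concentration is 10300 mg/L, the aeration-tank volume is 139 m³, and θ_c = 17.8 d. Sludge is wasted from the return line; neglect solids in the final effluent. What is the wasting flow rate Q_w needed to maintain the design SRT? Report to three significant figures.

Q_w ≈ 2.55 m³/d

Wasting from the return line (neglecting effluent solids): Q_w = V·X / (θ_c·X_r) = 139.0 × 3370 / (17.8 × 10300) = 2.555 m³/d.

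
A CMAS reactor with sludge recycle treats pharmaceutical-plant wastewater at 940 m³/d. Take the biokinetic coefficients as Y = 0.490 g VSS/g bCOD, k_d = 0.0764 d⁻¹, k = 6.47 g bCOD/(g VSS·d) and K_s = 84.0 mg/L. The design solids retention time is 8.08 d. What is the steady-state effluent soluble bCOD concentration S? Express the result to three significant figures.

S ≈ 5.66 mg/L

From the Monod/SRT balance for a CMAS, S = K_s·(1+k_d θ_c)/[θ_c·(Y k − k_d) − 1] = 84.0 × (1 + 0.0764 × 8.08) / [8.08 × (0.490 × 6.47 − 0.0764) − 1] = 135.9 / 24.00 = 5.661 mg/L.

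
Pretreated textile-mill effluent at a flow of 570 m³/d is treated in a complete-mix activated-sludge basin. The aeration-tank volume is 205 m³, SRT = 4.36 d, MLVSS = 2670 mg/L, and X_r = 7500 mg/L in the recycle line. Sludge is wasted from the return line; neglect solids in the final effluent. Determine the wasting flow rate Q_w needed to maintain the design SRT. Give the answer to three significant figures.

Q_w = (V·X)/(θ_c X_r) = 205.0 × 2670 / (4.36 × 7500) = 16.74 m³/d.

Q_w ≈ 16.7 m³/d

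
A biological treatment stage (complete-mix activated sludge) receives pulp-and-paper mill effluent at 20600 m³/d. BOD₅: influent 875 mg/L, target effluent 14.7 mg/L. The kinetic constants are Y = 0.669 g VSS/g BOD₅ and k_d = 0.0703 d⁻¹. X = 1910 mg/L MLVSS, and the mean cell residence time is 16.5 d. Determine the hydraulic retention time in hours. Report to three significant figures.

τ ≈ 55.2 h

From the SRT design equation V = Y Q (S₀−S) θ_c / [X (1 + k_d θ_c)] = 0.669 × 20600 × (875 − 14.7) × 16.5 / [1910 × (1 + 0.0703 × 16.5)] = 1.96×10^8 / 4126 = 47419 m³.
τ = V/Q = 47419/20600 = 2.302 d, or 55.25 h.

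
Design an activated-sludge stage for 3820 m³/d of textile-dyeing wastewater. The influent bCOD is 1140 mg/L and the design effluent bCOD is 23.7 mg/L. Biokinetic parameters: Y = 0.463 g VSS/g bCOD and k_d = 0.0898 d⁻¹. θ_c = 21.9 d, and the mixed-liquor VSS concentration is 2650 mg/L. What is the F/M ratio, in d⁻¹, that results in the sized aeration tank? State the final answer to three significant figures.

Steady-state biomass mass balance: V·X·(1 + k_d·θ_c) = Y·Q·(S₀ − S)·θ_c, so V = 0.463 × 3820 × (1140 − 23.7) × 21.9 / [2650 × (1 + 0.0898 × 21.9)] = 4.32×10^7 / 7862 = 5500 m³.
Food-to-microorganism ratio F/M = Q S₀ / (V X) = 3820 × 1140 / (5500 × 2650) = 0.2988 d⁻¹.

F/M ≈ 0.299 d⁻¹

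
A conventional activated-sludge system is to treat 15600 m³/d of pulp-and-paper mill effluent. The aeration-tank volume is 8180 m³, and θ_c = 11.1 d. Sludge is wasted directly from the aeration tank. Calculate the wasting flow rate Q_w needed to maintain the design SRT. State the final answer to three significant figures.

For wasting at MLVSS concentration, Q_w = V/θ_c = 8180/11.1 = 736.9 m³/d.

Q_w ≈ 737 m³/d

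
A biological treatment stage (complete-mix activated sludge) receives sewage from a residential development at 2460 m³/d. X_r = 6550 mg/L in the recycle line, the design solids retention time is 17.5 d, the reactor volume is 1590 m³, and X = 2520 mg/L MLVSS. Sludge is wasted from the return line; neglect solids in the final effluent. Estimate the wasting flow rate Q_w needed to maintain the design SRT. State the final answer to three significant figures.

Q_w = (V·X)/(θ_c X_r) = 1590 × 2520 / (17.5 × 6550) = 34.96 m³/d.

Q_w ≈ 35.0 m³/d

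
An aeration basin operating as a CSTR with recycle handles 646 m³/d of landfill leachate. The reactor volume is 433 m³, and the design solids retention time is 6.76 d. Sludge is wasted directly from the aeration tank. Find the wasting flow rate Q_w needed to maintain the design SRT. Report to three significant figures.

For wasting at MLVSS concentration, Q_w = V/θ_c = 433.0/6.76 = 64.05 m³/d.

Q_w ≈ 64.1 m³/d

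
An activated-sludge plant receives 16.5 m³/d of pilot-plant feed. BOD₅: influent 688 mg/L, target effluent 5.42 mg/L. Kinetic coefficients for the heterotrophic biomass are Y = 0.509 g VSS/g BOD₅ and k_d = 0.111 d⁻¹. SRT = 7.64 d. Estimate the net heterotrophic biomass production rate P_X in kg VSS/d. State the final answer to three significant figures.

P_X ≈ 3.10 kg VSS/d

The observed yield is Y_obs = Y/(1 + k_d·θ_c) = 0.509 / (1 + 0.111 × 7.64) = 0.509 / 1.848 = 0.2754 g VSS per g BOD₅ removed.
Q·(S₀ − S) = 16.5 × (688 − 5.42) × 10⁻³ = 11.26 kg/d removed.
So the net sludge growth is P_X = 0.2754 × 11.26 = 3.102 kg VSS/d.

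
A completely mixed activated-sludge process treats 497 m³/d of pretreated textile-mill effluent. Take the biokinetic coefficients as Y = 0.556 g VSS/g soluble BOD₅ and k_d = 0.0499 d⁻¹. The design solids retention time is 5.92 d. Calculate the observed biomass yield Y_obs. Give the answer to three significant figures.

Y_obs ≈ 0.429 g VSS/g soluble BOD₅

Observed yield with endogenous decay: Y_obs = Y / (1 + k_d·θ_c) = 0.556 / (1 + 0.0499 × 5.92) = 0.556 / 1.295 = 0.4292 g VSS/g soluble BOD₅.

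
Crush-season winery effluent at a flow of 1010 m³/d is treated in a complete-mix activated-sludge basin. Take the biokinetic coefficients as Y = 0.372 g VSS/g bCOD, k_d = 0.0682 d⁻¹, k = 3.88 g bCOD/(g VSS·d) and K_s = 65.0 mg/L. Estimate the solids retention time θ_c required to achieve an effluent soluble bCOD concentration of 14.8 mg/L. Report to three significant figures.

θ_c ≈ 5.01 d

At the target effluent, Y k S/(K_s+S) = 0.372×3.88×14.8/79.80 = 0.2677 d⁻¹.
θ_c = 1/(μ − k_d) = 1/(0.2677 − 0.0682) = 1/0.1995 = 5.013 d.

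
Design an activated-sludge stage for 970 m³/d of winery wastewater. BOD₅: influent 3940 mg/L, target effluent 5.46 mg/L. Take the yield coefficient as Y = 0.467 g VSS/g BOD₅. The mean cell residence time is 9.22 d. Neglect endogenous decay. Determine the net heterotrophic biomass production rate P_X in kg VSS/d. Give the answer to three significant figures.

With endogenous decay neglected, the observed yield equals the true yield: Y_obs = Y = 0.467 g VSS/g BOD₅.
Mass of BOD₅ removed per day: Q(S₀ − S) = 970 × 3935 g/m³ = 3817 kg/d.
Biomass produced: P_X = Y_obs·Q·ΔS = 0.4670 × 3817 ≈ 1782 kg VSS/d.

P_X ≈ 1780 kg VSS/d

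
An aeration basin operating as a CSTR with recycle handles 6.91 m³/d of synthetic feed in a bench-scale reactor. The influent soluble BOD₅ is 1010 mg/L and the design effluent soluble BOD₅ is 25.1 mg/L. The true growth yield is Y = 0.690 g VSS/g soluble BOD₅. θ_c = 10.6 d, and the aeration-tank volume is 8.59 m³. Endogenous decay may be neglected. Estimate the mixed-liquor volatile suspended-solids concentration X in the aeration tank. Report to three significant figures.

From V·X = Y·Q·(S₀ − S)·θ_c (decay neglected): X = 0.690 × 6.91 × (1010 − 25.1) × 10.6 / 8.59 = 5795 mg/L.

X ≈ 5790 mg/L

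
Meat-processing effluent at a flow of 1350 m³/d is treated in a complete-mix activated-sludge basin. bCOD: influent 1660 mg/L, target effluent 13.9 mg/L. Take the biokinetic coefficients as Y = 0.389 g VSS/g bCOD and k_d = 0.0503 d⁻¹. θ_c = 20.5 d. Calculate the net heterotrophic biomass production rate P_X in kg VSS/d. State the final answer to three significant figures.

Correct the yield for decay: Y_obs = Y/(1 + k_d θ_c) = 0.389 / (1 + 0.0503 × 20.5) = 0.389 / 2.031 = 0.1915.
Q·(S₀ − S) = 1350 × (1660 − 13.9) × 10⁻³ = 2222 kg/d removed.
P_X = Y_obs · Q(S₀ − S) = 0.1915 × 2222 = 425.6 kg VSS/d.

P_X ≈ 426 kg VSS/d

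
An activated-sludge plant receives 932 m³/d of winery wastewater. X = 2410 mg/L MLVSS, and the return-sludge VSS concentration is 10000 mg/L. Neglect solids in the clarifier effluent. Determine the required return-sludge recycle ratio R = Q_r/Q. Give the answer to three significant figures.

Mass balance around the secondary clarifier (neglecting effluent solids): R = X / (X_r − X) = 2410 / (10000 − 2410) = 0.3175.

R ≈ 0.318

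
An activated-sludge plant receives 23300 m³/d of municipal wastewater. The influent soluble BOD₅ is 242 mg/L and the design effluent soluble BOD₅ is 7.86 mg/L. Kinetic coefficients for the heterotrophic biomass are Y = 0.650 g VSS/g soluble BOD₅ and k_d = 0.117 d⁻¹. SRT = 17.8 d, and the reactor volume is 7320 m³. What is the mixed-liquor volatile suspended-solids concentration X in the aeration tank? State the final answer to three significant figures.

X ≈ 2800 mg/L

X = Y·Q·ΔS·θ_c / [V·(1 + k_d θ_c)] = 0.650 × 23300 × (242 − 7.86) × 17.8 / [7320 × (1 + 0.117 × 17.8)] = 2797 mg/L.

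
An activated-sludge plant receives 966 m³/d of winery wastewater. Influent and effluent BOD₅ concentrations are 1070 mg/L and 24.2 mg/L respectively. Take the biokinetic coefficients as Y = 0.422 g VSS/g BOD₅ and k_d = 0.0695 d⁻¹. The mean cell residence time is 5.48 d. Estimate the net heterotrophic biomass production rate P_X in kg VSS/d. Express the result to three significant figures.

The observed yield is Y_obs = Y/(1 + k_d·θ_c) = 0.422 / (1 + 0.0695 × 5.48) = 0.422 / 1.381 = 0.3056 g VSS per g BOD₅ removed.
Substrate removed = Q·(S₀ − S) = 966 m³/d × (1070 − 24.2) g/m³ = 1.01×10^6 g/d = 1010 kg/d.
Net biomass production P_X = Y_obs × Q·(S₀ − S) = 0.3056 × 1010 = 308.7 kg VSS/d.

P_X ≈ 309 kg VSS/d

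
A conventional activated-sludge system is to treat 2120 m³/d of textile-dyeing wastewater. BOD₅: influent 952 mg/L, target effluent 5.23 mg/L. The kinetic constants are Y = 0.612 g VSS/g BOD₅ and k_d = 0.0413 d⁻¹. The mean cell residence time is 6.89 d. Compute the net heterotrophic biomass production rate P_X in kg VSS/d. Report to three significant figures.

P_X ≈ 956 kg VSS/d

Y_obs = Y / (1 + k_d θ_c) = 0.612 / (1 + 0.0413 × 6.89) = 0.612 / 1.285 = 0.4764.
Q·(S₀ − S) = 2120 × (952 − 5.23) × 10⁻³ = 2007 kg/d removed.
So the net sludge growth is P_X = 0.4764 × 2007 = 956.3 kg VSS/d.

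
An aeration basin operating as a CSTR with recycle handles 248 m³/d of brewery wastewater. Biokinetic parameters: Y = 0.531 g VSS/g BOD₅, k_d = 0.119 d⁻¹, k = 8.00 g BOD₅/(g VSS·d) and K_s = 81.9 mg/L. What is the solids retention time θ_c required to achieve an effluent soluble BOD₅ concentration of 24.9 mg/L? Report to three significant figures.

θ_c ≈ 1.15 d

From 1/θ_c = Y·k·S/(K_s + S) − k_d: Y·k·S/(K_s+S) = 0.531 × 8.00 × 24.9 / (81.9 + 24.9) = 0.9904 d⁻¹.
1/θ_c = 0.9904 − 0.119 = 0.8714 d⁻¹, so θ_c = 1.148 d.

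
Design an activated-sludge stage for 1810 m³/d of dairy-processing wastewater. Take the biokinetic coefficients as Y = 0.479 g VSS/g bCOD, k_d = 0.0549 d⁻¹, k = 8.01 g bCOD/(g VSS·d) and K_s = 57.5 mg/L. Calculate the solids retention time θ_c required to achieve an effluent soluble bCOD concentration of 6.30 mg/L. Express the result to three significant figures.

At the target effluent, Y k S/(K_s+S) = 0.479×8.01×6.30/63.80 = 0.3789 d⁻¹.
Then 1/θ_c = μ − k_d = 0.3789 − 0.0549 = 0.3240 d⁻¹, giving θ_c = 3.087 d.

θ_c ≈ 3.09 d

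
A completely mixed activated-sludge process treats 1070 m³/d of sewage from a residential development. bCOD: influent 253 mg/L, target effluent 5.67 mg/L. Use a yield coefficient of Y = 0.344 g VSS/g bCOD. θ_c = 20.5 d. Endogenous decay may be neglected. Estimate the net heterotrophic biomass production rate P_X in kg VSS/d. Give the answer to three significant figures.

P_X ≈ 91.0 kg VSS/d

Since k_d ≈ 0, Y_obs = Y = 0.344 g VSS/g bCOD.
Q·(S₀ − S) = 1070 × (253 − 5.67) × 10⁻³ = 264.6 kg/d removed.
Biomass produced: P_X = Y_obs·Q·ΔS = 0.3440 × 264.6 ≈ 91.04 kg VSS/d.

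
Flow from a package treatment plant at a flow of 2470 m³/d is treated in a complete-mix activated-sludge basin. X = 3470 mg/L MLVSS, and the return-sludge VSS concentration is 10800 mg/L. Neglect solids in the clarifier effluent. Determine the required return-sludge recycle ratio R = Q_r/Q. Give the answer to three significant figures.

R ≈ 0.473

R = Q_r/Q = X/(X_r − X) = 3470 / (10800 − 3470) = 0.4734.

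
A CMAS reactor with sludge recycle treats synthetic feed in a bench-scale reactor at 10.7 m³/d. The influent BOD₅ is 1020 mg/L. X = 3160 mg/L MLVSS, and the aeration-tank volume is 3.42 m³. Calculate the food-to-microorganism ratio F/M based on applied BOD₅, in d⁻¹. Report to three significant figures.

F/M = Q·S₀ / (V·X) = 10.7 × 1020 / (3.420 × 3160) = 1.010 g BOD₅·(g VSS·d)⁻¹.

F/M ≈ 1.01 d⁻¹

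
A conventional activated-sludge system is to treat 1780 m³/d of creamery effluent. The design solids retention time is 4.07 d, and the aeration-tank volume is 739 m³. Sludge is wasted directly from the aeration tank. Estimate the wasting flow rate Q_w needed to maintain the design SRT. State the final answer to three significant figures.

Q_w ≈ 182 m³/d

For wasting at MLVSS concentration, Q_w = V/θ_c = 739.0/4.07 = 181.6 m³/d.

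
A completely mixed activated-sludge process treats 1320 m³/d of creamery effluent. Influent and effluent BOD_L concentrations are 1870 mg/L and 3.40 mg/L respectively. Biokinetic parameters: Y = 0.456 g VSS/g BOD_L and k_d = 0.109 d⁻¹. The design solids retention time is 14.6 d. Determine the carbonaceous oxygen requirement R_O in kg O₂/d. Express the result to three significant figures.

R_O ≈ 1850 kg O₂/d

Observed yield with endogenous decay: Y_obs = Y / (1 + k_d·θ_c) = 0.456 / (1 + 0.109 × 14.6) = 0.456 / 2.591 = 0.1760 g VSS/g BOD_L.
Q·(S₀ − S) = 1320 × (1870 − 3.40) × 10⁻³ = 2464 kg/d removed.
Net sludge production P_X = 0.1760 × 2464 = 433.6 kg VSS/d.
R_O = Q·ΔS − 1.42 P_X = 2464 − 615.7 = 1848 kg O₂/d.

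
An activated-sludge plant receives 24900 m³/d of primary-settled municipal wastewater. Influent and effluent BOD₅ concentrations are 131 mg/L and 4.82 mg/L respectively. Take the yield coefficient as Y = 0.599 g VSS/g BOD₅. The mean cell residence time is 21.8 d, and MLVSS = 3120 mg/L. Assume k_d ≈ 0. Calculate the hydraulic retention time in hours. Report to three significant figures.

With k_d = 0 the design equation reduces to V = Y Q (S₀−S) θ_c / X = 0.599 × 24900 × (131 − 4.82) × 21.8 / 3120 = 13150 m³.
Hydraulic retention time τ = V/Q = 13150 / 24900 = 0.5281 d = 12.67 h.

τ ≈ 12.7 h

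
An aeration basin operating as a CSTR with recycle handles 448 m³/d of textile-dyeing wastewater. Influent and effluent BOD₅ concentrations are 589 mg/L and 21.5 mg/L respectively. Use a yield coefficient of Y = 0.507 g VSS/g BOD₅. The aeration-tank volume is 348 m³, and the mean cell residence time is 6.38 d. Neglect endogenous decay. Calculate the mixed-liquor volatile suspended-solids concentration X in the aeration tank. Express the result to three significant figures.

X ≈ 2360 mg/L

Without decay, X = Y Q (S₀−S) θ_c / V = 0.507 × 448 × (589 − 21.5) × 6.38 / 348 = 2363 mg/L.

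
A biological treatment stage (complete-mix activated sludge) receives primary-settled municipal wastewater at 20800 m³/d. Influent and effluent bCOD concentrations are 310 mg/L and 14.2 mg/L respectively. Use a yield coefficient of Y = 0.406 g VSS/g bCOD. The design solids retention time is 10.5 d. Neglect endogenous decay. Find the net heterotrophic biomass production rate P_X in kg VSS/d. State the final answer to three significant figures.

Since k_d ≈ 0, Y_obs = Y = 0.406 g VSS/g bCOD.
Substrate removed = Q·(S₀ − S) = 20800 m³/d × (310 − 14.2) g/m³ = 6.15×10^6 g/d = 6153 kg/d.
P_X = Y_obs · Q(S₀ − S) = 0.4060 × 6153 = 2498 kg VSS/d.

P_X ≈ 2500 kg VSS/d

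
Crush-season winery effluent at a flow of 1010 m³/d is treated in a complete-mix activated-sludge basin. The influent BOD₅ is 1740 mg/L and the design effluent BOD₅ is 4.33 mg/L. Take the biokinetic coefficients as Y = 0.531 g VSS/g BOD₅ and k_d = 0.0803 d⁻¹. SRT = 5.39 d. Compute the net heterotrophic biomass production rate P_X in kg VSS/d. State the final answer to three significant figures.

P_X ≈ 650 kg VSS/d

Y_obs = Y / (1 + k_d θ_c) = 0.531 / (1 + 0.0803 × 5.39) = 0.531 / 1.433 = 0.3706.
Q·(S₀ − S) = 1010 × (1740 − 4.33) × 10⁻³ = 1753 kg/d removed.
Biomass produced: P_X = Y_obs·Q·ΔS = 0.3706 × 1753 ≈ 649.7 kg VSS/d.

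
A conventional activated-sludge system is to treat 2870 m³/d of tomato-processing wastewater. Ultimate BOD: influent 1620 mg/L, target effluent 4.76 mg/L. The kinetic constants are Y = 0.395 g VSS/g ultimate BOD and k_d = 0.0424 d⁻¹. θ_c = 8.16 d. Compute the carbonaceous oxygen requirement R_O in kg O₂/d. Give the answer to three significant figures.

R_O ≈ 2700 kg O₂/d

Y_obs = Y / (1 + k_d θ_c) = 0.395 / (1 + 0.0424 × 8.16) = 0.395 / 1.346 = 0.2935.
Mass of ultimate BOD removed per day: Q(S₀ − S) = 2870 × 1615 g/m³ = 4636 kg/d.
Net sludge production P_X = 0.2935 × 4636 = 1360 kg VSS/d.
Carbonaceous O₂ demand = substrate oxidised − cell-mass equivalent = 4636 − 1.42 × 1360 = 2704 kg O₂/d.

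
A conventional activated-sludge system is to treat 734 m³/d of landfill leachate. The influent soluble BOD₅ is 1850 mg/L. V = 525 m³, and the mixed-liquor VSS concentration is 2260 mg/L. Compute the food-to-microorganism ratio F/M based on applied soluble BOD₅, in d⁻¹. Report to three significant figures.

F/M ≈ 1.14 d⁻¹

F/M = applied load / biomass = Q·S₀/(V·X) = 734 × 1850 / (525.0 × 2260) = 1.144 d⁻¹.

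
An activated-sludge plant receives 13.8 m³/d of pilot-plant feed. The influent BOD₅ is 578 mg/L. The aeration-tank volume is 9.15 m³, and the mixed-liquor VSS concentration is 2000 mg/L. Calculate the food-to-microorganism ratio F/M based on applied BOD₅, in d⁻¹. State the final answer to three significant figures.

F/M ≈ 0.436 d⁻¹

F/M = Q·S₀ / (V·X) = 13.8 × 578 / (9.150 × 2000) = 0.4359 g BOD₅·(g VSS·d)⁻¹.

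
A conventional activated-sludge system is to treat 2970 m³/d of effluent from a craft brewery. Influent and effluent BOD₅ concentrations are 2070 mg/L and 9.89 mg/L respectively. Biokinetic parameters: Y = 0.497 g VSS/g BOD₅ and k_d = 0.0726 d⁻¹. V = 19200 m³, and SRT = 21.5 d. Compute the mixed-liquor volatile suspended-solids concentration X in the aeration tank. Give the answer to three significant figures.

Solving the biomass balance for X: X = Y Q (S₀−S) θ_c / [V (1+k_d θ_c)] = 0.497 × 2970 × (2070 − 9.89) × 21.5 / [19200 × (1 + 0.0726 × 21.5)] = 1330 mg/L.

X ≈ 1330 mg/L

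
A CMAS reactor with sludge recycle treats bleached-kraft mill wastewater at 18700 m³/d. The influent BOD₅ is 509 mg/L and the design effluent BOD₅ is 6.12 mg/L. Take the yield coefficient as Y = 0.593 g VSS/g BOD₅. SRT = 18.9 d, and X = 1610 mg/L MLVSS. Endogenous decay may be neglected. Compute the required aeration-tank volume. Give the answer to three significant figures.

With k_d = 0 the design equation reduces to V = Y Q (S₀−S) θ_c / X = 0.593 × 18700 × (509 − 6.12) × 18.9 / 1610 = 65463 m³.

V ≈ 65500 m³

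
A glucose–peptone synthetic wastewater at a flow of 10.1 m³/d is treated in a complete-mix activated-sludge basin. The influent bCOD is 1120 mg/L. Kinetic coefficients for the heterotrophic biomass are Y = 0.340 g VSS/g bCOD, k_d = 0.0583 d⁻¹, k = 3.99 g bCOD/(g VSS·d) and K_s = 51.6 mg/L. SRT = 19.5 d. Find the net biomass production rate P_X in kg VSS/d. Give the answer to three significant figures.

From the Monod/SRT balance for a CMAS, S = K_s·(1+k_d θ_c)/[θ_c·(Y k − k_d) − 1] = 51.6 × (1 + 0.0583 × 19.5) / [19.5 × (0.340 × 3.99 − 0.0583) − 1] = 110.3 / 24.32 = 4.534 mg/L.
Observed yield with endogenous decay: Y_obs = Y / (1 + k_d·θ_c) = 0.340 / (1 + 0.0583 × 19.5) = 0.340 / 2.137 = 0.1591 g VSS/g bCOD.
Q·(S₀ − S) = 10.1 × (1120 − 4.53) × 10⁻³ = 11.27 kg/d removed.
Biomass produced: P_X = Y_obs·Q·ΔS = 0.1591 × 11.27 ≈ 1.793 kg VSS/d.

P_X ≈ 1.79 kg VSS/d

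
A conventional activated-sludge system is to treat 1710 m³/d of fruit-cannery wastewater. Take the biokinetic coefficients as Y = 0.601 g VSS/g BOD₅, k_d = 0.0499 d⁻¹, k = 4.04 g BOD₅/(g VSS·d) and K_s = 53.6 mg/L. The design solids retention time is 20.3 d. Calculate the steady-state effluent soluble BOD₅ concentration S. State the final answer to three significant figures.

S ≈ 2.28 mg/L

For a completely mixed reactor with recycle the Lawrence–McCarty relation gives S = K_s·(1 + k_d·θ_c) / [θ_c·(Y·k − k_d) − 1] = 53.6 × (1 + 0.0499 × 20.3) / [20.3 × (0.601 × 4.04 − 0.0499) − 1] = 107.9 / 47.28 = 2.282 mg/L.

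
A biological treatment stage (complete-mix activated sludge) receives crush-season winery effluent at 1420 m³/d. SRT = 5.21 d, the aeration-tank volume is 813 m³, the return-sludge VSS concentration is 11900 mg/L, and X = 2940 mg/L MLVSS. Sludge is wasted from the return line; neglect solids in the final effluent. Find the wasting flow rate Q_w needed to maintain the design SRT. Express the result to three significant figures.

Q_w ≈ 38.6 m³/d

θ_c = V·X/(Q_w·X_r) when wasting from the recycle, so Q_w = V·X/(θ_c·X_r) = 813.0 × 2940 / (5.21 × 11900) = 38.55 m³/d.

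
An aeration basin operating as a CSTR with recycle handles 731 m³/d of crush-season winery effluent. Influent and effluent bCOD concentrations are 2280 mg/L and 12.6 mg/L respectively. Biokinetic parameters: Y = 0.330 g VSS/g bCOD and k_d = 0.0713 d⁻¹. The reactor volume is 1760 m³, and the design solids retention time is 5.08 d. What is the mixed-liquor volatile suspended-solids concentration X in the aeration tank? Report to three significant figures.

X ≈ 1160 mg/L

Solving the biomass balance for X: X = Y Q (S₀−S) θ_c / [V (1+k_d θ_c)] = 0.330 × 731 × (2280 − 12.6) × 5.08 / [1760 × (1 + 0.0713 × 5.08)] = 1159 mg/L.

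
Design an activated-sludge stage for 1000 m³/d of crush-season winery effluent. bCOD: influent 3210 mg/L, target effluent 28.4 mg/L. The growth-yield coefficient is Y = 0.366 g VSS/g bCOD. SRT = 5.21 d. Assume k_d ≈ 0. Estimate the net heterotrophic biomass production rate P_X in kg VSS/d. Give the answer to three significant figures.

P_X ≈ 1160 kg VSS/d

No decay correction is needed, so Y_obs = Y = 0.366.
Q·(S₀ − S) = 1000 × (3210 − 28.4) × 10⁻³ = 3182 kg/d removed.
Net biomass production P_X = Y_obs × Q·(S₀ − S) = 0.3660 × 3182 = 1164 kg VSS/d.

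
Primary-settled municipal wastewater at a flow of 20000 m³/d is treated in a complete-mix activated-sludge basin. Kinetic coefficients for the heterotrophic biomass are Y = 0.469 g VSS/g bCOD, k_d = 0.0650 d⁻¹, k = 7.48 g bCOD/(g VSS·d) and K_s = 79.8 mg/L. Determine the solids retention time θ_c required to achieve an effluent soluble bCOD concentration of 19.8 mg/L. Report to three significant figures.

Specific growth rate at S = 19.8 mg/L: μ = YkS/(K_s+S) = 0.469·7.48·19.8/(79.8+19.8) = 0.6974 d⁻¹.
Then 1/θ_c = μ − k_d = 0.6974 − 0.0650 = 0.6324 d⁻¹, giving θ_c = 1.581 d.

θ_c ≈ 1.58 d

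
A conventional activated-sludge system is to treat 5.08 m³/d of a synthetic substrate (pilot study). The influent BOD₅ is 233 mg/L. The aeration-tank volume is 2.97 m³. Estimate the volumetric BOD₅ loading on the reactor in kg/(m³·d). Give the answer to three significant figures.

L_v ≈ 0.399 kg BOD₅/(m³·d)

L_v = Q S₀ / V = 5.08 × 233 × 10⁻³ / 2.970 = 0.3985 kg/(m³·d).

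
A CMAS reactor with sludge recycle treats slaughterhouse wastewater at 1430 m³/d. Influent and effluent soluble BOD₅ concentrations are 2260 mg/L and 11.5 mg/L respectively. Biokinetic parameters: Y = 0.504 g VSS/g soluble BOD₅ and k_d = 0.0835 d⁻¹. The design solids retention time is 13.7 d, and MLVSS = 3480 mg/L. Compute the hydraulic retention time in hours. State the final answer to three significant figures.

τ ≈ 49.9 h

Rearranging the biomass balance for a CMAS with decay, V = Y·Q·ΔS·θ_c / [X·(1+k_d θ_c)] = 0.504 × 1430 × (2260 − 11.5) × 13.7 / [3480 × (1 + 0.0835 × 13.7)] = 2.22×10^7 / 7461 = 2976 m³.
τ = V/Q = 2976/1430 = 2.081 d, or 49.94 h.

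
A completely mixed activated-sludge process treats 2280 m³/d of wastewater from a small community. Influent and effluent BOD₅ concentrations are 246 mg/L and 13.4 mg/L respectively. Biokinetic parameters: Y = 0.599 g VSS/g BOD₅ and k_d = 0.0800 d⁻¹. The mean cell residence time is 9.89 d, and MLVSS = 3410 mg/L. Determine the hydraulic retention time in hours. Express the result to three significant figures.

τ ≈ 5.41 h

Steady-state biomass mass balance: V·X·(1 + k_d·θ_c) = Y·Q·(S₀ − S)·θ_c, so V = 0.599 × 2280 × (246 − 13.4) × 9.89 / [3410 × (1 + 0.0800 × 9.89)] = 3.14×10^6 / 6108 = 514.4 m³.
HRT = V/Q = 514.4 m³ / 2280 m³·d⁻¹ = 0.2256 d × 24 = 5.414 h.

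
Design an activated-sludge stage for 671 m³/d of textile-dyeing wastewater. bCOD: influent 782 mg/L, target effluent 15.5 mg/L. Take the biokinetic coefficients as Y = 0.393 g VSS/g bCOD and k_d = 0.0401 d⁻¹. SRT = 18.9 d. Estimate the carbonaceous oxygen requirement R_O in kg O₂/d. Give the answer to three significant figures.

R_O ≈ 351 kg O₂/d

Correct the yield for decay: Y_obs = Y/(1 + k_d θ_c) = 0.393 / (1 + 0.0401 × 18.9) = 0.393 / 1.758 = 0.2236.
ΔS = 782 − 15.5 = 766.5 mg/L, so the substrate removal rate is 671 × 766.5/1000 = 514.3 kg bCOD/d.
P_X = Y_obs·Q·(S₀ − S) = 0.2236 × 514.3 = 115.0 kg VSS/d.
R_O = Q·(S₀ − S) − 1.42·P_X = 514.3 − 1.42 × 115.0 = 351.0 kg O₂/d.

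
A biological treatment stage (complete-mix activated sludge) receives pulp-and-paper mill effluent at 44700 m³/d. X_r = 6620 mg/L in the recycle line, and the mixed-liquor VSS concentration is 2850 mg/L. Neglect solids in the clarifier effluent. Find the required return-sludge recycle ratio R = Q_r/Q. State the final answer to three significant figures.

Solids balance on the clarifier gives (1+R)X = R·X_r, so R = X/(X_r − X) = 2850 / (6620 − 2850) = 0.7560.

R ≈ 0.756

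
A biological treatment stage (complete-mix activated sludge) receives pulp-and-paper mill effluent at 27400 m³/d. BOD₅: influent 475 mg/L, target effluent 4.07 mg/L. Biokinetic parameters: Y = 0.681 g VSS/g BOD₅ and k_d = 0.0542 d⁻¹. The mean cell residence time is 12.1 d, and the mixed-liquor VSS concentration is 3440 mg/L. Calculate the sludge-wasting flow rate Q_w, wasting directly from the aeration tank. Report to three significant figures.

Q_w ≈ 1540 m³/d

From the SRT design equation V = Y Q (S₀−S) θ_c / [X (1 + k_d θ_c)] = 0.681 × 27400 × (475 − 4.07) × 12.1 / [3440 × (1 + 0.0542 × 12.1)] = 1.06×10^8 / 5696 = 18667 m³.
For wasting at MLVSS concentration, Q_w = V/θ_c = 18667/12.1 = 1543 m³/d.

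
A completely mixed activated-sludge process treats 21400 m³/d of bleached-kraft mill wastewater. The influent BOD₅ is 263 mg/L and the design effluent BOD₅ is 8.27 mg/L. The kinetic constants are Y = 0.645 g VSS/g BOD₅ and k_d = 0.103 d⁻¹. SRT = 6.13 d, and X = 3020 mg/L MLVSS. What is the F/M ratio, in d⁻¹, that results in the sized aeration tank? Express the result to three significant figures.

F/M ≈ 0.426 d⁻¹

Rearranging the biomass balance for a CMAS with decay, V = Y·Q·ΔS·θ_c / [X·(1+k_d θ_c)] = 0.645 × 21400 × (263 − 8.27) × 6.13 / [3020 × (1 + 0.103 × 6.13)] = 2.16×10^7 / 4927 = 4375 m³.
F/M = applied load / biomass = Q·S₀/(V·X) = 21400 × 263 / (4375 × 3020) = 0.4260 d⁻¹.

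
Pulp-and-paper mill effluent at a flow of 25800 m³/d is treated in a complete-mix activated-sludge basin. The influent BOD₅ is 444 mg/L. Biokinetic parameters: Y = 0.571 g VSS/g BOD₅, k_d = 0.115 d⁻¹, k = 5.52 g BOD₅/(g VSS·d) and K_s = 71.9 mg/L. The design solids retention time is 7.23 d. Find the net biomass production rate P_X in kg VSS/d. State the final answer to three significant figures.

Effluent substrate depends only on kinetics and SRT: S = K_s(1 + k_d θ_c) / [θ_c(Yk − k_d) − 1] = 71.9 × (1 + 0.115 × 7.23) / [7.23 × (0.571 × 5.52 − 0.115) − 1] = 131.7 / 20.96 = 6.283 mg/L.
Correct the yield for decay: Y_obs = Y/(1 + k_d θ_c) = 0.571 / (1 + 0.115 × 7.23) = 0.571 / 1.831 = 0.3118.
Substrate removed = Q·(S₀ − S) = 25800 m³/d × (444 − 6.28) g/m³ = 1.13×10^7 g/d = 11293 kg/d.
So the net sludge growth is P_X = 0.3118 × 11293 = 3521 kg VSS/d.

P_X ≈ 3520 kg VSS/d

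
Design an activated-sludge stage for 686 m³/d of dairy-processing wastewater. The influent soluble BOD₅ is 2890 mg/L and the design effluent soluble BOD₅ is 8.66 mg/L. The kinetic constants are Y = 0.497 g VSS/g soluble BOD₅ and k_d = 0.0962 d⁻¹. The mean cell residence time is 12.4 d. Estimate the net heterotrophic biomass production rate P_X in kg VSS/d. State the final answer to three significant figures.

Y_obs = Y / (1 + k_d θ_c) = 0.497 / (1 + 0.0962 × 12.4) = 0.497 / 2.193 = 0.2266.
Q·(S₀ − S) = 686 × (2890 − 8.66) × 10⁻³ = 1977 kg/d removed.
So the net sludge growth is P_X = 0.2266 × 1977 = 448.0 kg VSS/d.

P_X ≈ 448 kg VSS/d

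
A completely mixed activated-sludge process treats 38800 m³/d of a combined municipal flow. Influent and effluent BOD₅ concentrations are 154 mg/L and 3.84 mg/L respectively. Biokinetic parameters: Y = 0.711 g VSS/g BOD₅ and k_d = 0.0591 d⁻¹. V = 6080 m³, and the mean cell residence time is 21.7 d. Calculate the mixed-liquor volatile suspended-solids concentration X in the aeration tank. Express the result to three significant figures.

X ≈ 6480 mg/L

Solving the biomass balance for X: X = Y Q (S₀−S) θ_c / [V (1+k_d θ_c)] = 0.711 × 38800 × (154 − 3.84) × 21.7 / [6080 × (1 + 0.0591 × 21.7)] = 6477 mg/L.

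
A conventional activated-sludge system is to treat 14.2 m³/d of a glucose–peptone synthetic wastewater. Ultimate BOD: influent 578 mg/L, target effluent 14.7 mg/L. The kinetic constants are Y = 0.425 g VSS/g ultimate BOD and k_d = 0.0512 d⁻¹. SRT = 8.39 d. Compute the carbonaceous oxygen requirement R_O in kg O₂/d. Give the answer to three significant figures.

R_O ≈ 4.62 kg O₂/d

The observed yield is Y_obs = Y/(1 + k_d·θ_c) = 0.425 / (1 + 0.0512 × 8.39) = 0.425 / 1.430 = 0.2973 g VSS per g ultimate BOD removed.
Q·(S₀ − S) = 14.2 × (578 − 14.7) × 10⁻³ = 7.999 kg/d removed.
P_X = Y_obs·Q·(S₀ − S) = 0.2973 × 7.999 = 2.378 kg VSS/d.
R_O = Q·ΔS − 1.42 P_X = 7.999 − 3.377 = 4.622 kg O₂/d.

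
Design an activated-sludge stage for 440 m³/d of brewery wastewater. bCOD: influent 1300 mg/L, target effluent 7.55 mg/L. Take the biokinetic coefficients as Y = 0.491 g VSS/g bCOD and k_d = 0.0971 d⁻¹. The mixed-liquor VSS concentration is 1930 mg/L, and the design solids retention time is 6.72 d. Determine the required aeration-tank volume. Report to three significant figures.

V ≈ 588 m³

From the SRT design equation V = Y Q (S₀−S) θ_c / [X (1 + k_d θ_c)] = 0.491 × 440 × (1300 − 7.55) × 6.72 / [1930 × (1 + 0.0971 × 6.72)] = 1.88×10^6 / 3189 = 588.3 m³.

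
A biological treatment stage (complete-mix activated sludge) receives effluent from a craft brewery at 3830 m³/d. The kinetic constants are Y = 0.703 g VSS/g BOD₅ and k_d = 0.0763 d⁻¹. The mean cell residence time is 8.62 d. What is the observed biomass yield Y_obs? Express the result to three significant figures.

The observed yield is Y_obs = Y/(1 + k_d·θ_c) = 0.703 / (1 + 0.0763 × 8.62) = 0.703 / 1.658 = 0.4241 g VSS per g BOD₅ removed.

Y_obs ≈ 0.424 g VSS/g BOD₅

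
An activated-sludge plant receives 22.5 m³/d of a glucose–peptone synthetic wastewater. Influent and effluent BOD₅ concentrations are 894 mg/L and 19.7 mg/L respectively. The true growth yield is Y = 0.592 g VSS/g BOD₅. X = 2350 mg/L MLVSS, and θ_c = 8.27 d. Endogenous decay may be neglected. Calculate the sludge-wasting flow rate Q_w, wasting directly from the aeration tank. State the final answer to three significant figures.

Q_w ≈ 4.96 m³/d

V·X = Y·Q·ΔS·θ_c gives V = 0.592 × 22.5 × (894 − 19.7) × 8.27 / 2350 = 40.98 m³.
With mixed-liquor wasting, θ_c = V/Q_w, so Q_w = V/θ_c = 40.98/8.27 = 4.956 m³/d.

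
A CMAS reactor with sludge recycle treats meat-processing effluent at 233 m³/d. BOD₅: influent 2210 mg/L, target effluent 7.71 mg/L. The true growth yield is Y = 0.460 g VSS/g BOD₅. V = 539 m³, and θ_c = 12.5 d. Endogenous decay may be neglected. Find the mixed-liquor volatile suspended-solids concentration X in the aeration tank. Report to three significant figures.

X ≈ 5470 mg/L

X = Y·Q·ΔS·θ_c / V = 0.460 × 233 × (2210 − 7.71) × 12.5 / 539 = 5474 mg/L.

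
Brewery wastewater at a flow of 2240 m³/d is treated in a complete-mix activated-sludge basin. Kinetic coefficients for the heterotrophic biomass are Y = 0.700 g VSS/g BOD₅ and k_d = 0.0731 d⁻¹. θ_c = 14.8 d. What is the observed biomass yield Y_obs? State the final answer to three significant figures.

Correct the yield for decay: Y_obs = Y/(1 + k_d θ_c) = 0.700 / (1 + 0.0731 × 14.8) = 0.700 / 2.082 = 0.3362.

Y_obs ≈ 0.336 g VSS/g BOD₅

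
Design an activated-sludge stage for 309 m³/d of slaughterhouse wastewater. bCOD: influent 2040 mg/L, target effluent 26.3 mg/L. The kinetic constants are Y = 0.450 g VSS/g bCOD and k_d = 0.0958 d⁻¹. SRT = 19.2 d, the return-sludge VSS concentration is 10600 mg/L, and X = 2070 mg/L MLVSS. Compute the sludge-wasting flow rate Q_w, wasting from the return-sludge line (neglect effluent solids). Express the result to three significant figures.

Rearranging the biomass balance for a CMAS with decay, V = Y·Q·ΔS·θ_c / [X·(1+k_d θ_c)] = 0.450 × 309 × (2040 − 26.3) × 19.2 / [2070 × (1 + 0.0958 × 19.2)] = 5.38×10^6 / 5877 = 914.7 m³.
Q_w = (V·X)/(θ_c X_r) = 914.7 × 2070 / (19.2 × 10600) = 9.303 m³/d.

Q_w ≈ 9.30 m³/d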